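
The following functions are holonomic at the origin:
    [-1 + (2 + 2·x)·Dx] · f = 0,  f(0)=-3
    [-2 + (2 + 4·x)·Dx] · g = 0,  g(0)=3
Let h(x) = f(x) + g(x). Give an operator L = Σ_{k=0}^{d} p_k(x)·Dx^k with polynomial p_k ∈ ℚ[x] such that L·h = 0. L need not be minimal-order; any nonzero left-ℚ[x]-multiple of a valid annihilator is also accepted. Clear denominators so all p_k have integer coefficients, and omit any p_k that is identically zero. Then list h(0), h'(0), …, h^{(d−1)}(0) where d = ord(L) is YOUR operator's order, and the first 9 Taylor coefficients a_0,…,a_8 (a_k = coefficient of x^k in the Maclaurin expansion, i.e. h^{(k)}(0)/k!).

L = -1 + (3 + 4·x)·Dx + (2 + 6·x + 4·x^2)·Dx^2  (order 2).
h: a_k = 0, 3/2, -9/8, 21/16, -225/128, 651/256, -3969/1024, 12573/2048, -328185/32768, …
ICs: h(0) = 0, h′(0) = 3/2.

f: a_k = -3, -3/2, 3/8, -3/16, 15/128, -21/256, 63/1024, -99/2048, 1287/32768, …
g: a_k = 3, 3, -3/2, 3/2, -15/8, 21/8, -63/16, 99/16, -1287/128, …
f+g: L₀ = lclm(L_f,L_g), ord ≤ 1+1.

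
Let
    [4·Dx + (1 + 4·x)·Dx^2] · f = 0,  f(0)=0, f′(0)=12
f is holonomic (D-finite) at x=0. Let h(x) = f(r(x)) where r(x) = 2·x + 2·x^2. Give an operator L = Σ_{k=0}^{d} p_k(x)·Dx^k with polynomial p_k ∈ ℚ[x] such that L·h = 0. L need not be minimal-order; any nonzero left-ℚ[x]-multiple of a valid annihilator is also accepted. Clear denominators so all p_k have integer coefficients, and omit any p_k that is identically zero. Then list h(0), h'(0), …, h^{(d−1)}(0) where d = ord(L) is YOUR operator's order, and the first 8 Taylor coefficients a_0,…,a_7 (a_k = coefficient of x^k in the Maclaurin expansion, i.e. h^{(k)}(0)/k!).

L = (6 + 16·x + 16·x^2)·Dx + (1 + 10·x + 24·x^2 + 16·x^3)·Dx^2  (order 2).
h: a_k = 0, 24, -72, 320, -1632, 44544/5, -50688, 2076672/7, …
ICs: h(0) = 0, h′(0) = 24.

f: a_k = 0, 12, -24, 64, -192, 3072/5, -2048, 49152/7, …
f∘r: x↦r, Dx↦Dx/r' in L_f ⇒ L₀.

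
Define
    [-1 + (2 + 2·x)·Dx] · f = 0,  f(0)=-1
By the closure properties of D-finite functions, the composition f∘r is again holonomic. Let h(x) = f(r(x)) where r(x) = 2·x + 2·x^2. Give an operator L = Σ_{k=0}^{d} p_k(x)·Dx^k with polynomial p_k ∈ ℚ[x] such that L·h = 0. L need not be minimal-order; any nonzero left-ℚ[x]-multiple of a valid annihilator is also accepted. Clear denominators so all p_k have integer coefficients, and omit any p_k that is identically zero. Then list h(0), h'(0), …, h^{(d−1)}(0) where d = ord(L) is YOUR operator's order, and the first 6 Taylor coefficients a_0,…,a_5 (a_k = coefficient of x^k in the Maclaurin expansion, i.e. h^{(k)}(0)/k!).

L = (-1 - 2·x) + (1 + 2·x + 2·x^2)·Dx  (order 1).
h: a_k = -1, -1, -1/2, 1/2, -3/8, 1/8, …
ICs: h(0) = -1.

f: a_k = -1, -1/2, 1/8, -1/16, 5/128, -7/256, …
h₀=f(r): pull back L_f along r ⇒ L₀.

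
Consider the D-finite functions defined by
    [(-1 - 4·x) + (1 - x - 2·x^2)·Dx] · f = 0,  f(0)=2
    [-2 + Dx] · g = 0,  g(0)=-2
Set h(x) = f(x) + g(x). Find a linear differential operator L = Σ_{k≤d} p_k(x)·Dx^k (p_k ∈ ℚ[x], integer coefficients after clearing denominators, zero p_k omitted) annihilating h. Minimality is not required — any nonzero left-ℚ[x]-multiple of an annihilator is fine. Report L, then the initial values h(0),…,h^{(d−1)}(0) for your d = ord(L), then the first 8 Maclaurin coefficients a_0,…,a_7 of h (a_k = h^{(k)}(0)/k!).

L = (-8 - 12·x - 72·x^2 - 32·x^3) + (2 + 20·x + 36·x^2 - 16·x^3 - 16·x^4)·Dx + (1 - 7·x + 16·x^3 + 8·x^4)·Dx^2  (order 2).
h: a_k = 0, -2, 2, 22/3, 62/3, 622/15, 3862/45, 53534/315, …
ICs: h(0) = 0, h′(0) = -2.

f: a_k = 2, 2, 6, 10, 22, 42, 86, 170, …
g: a_k = -2, -4, -4, -8/3, -4/3, -8/15, -8/45, -16/315, …
Weyl lclm of L_f,L_g ⇒ L₀ (ord ≤ 2).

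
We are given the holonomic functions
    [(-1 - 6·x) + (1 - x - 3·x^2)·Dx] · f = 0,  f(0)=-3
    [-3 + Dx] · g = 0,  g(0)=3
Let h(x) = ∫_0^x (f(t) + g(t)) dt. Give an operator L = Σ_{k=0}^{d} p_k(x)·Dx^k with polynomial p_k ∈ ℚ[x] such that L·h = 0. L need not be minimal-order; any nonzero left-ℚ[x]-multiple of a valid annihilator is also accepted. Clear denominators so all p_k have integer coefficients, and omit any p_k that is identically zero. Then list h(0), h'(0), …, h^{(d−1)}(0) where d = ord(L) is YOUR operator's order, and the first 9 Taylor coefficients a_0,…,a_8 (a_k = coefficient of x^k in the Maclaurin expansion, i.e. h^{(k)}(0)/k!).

L = (-15 - 9·x - 243·x^2 - 162·x^3)·Dx + (-1 + 36·x + 99·x^2 - 54·x^3 - 81·x^4)·Dx^2 + (2 - 11·x - 6·x^2 + 36·x^3 + 27·x^4)·Dx^3  (order 3).
h: a_k = 0, 0, 3, 1/2, -15/8, -75/8, -1519/80, -3291/80, -363831/4480, …
ICs: h(0) = 0, h′(0) = 0, h′′(0) = 6.

f: a_k = -3, -3, -12, -21, -57, -120, -291, -651, -1524, …
g: a_k = 3, 9, 27/2, 27/2, 81/8, 243/40, 243/80, 729/560, 2187/4480, …
f+g: L₀ = lclm(L_f,L_g), ord ≤ 1+1.
Integrate: L := L₀·Dx.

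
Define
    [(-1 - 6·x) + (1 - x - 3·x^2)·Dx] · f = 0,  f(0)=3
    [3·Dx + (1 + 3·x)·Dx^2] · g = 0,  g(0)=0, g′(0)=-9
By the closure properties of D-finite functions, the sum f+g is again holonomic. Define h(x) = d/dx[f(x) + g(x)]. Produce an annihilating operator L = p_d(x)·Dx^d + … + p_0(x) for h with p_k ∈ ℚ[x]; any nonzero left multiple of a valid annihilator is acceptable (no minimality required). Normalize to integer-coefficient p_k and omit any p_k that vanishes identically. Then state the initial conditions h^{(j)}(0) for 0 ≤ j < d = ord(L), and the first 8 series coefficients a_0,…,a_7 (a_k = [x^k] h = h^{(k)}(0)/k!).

L = (270 + 1422·x + 3780·x^2 + 2916·x^3 + 2916·x^4) + (24 + 468·x + 2736·x^2 + 5616·x^3 + 5994·x^4 + 4860·x^5)·Dx + (-11 - 79·x - 129·x^2 + 171·x^3 + 783·x^4 + 1377·x^5 + 972·x^6)·Dx^2  (order 2).
h: a_k = -6, 51, -18, 471, -129, 3933, -2004, 31875, …
ICs: h(0) = -6, h′(0) = 51.

f: a_k = 3, 3, 12, 21, 57, 120, 291, 651, …
g: a_k = 0, -9, 27/2, -27, 243/4, -729/5, 729/2, -6561/7, …
h₀=f+g: left-lcm gives L₀, ord ≤ 3.
h₀' ⇒ L via d/dx closure of L₀.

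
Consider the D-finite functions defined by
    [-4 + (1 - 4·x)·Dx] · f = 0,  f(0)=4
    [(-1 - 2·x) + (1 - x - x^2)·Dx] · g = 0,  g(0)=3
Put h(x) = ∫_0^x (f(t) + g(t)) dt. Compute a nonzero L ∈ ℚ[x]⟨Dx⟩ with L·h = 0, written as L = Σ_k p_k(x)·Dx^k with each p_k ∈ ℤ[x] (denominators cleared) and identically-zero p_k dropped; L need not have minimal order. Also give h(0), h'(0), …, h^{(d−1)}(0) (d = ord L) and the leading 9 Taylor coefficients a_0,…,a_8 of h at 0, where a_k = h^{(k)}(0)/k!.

f: a_k = 4, 16, 64, 256, 1024, 4096, 16384, 65536, 262144, …
g: a_k = 3, 3, 6, 9, 15, 24, 39, 63, 102, …
h₀=f+g: left-lcm gives L₀, ord ≤ 2.
∫: right-multiply L₀ by Dx.
L = (-16 - 72·x + 24·x^2 - 32·x^3)·Dx + (28 - 38·x - 54·x^2 + 16·x^3 - 64·x^4)·Dx^2 + (-3 + 17·x - 23·x^2 + 14·x^3 - 4·x^4 - 16·x^5)·Dx^3  (order 3).
h: a_k = 0, 7, 19/2, 70/3, 265/4, 1039/5, 2060/3, 16423/7, 65599/8, …
ICs: h(0) = 0, h′(0) = 7, h′′(0) = 19.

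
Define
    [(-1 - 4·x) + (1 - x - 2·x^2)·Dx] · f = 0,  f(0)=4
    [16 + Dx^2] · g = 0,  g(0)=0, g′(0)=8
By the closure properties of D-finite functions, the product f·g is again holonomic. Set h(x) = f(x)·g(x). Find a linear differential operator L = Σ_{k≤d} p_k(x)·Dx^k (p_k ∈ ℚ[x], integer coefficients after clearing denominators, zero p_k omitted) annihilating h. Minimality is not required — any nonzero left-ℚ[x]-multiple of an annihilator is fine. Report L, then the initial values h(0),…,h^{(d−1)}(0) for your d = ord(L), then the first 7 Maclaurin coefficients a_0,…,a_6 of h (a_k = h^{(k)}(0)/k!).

L = (-12 + 16·x + 32·x^2) + (2 + 8·x)·Dx + (-1 + x + 2·x^2)·Dx^2  (order 2).
h: a_k = 0, 32, 32, 32/3, 224/3, 2464/15, 1568/5, …
ICs: h(0) = 0, h′(0) = 32.

f: a_k = 4, 4, 12, 20, 44, 84, 172, …
g: a_k = 0, 8, 0, -64/3, 0, 256/15, 0, …
Product ⇒ symmetric product L₀, ord ≤ 2.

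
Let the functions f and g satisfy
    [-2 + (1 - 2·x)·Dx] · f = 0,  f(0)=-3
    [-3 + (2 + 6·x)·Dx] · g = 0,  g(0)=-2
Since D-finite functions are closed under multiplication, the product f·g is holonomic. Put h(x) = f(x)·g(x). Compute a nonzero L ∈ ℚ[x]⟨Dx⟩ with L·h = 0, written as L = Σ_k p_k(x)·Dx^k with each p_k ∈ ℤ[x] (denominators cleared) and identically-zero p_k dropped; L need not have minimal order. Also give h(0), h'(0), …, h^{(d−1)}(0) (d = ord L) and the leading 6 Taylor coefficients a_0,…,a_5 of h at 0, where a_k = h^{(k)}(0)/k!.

f: a_k = -3, -6, -12, -24, -48, -96, …
g: a_k = -2, -3, 9/4, -27/8, 405/64, -1701/128, …
f·g: L₀ = L_f ⊗_s L_g, ord ≤ 1·1.
L = (7 + 6·x) + (-2 - 2·x + 12·x^2)·Dx  (order 1).
h: a_k = 6, 21, 141/4, 645/8, 9105/64, 41523/128, …
ICs: h(0) = 6.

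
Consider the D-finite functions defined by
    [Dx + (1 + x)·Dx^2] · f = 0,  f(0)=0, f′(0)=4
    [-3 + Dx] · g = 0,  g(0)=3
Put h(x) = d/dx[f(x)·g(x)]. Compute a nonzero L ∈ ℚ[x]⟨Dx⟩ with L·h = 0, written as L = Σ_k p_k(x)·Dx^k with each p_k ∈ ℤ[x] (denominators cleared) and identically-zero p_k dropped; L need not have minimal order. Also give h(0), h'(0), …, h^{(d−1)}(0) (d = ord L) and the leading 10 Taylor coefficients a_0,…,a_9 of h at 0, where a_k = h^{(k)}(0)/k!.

L = (15 + 36·x + 27·x^2) + (-11 - 27·x - 18·x^2)·Dx + (2 + 5·x + 3·x^2)·Dx^2  (order 2).
h: a_k = 12, 60, 120, 144, 249/2, 165/2, 228/5, 102/5, 1959/224, 2767/1120, …
ICs: h(0) = 12, h′(0) = 60.

f: a_k = 0, 4, -2, 4/3, -1, 4/5, -2/3, 4/7, -1/2, 4/9, …
g: a_k = 3, 9, 27/2, 27/2, 81/8, 243/40, 243/80, 729/560, 2187/4480, 729/4480, …
h₀=f·g: eliminate ⇒ L₀, order ≤ 2·1.
Differentiate: ansatz ord ≤ ord L₀ ⇒ L.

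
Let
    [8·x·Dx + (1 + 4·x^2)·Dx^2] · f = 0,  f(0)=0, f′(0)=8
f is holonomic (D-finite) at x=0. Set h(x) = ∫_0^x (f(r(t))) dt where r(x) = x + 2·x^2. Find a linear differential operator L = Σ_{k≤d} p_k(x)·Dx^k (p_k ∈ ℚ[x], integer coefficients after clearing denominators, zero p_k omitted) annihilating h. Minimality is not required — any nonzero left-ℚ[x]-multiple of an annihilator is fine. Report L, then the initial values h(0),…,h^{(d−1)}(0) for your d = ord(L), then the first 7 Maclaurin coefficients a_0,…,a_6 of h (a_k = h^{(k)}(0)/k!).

f: a_k = 0, 8, 0, -32/3, 0, 128/5, 0, …
h₀=f(r): pull back L_f along r ⇒ L₀.
∫: right-multiply L₀ by Dx.
L = (-4 + 8·x + 64·x^2 + 192·x^3 + 192·x^4)·Dx^2 + (1 + 4·x + 4·x^2 + 32·x^3 + 80·x^4 + 64·x^5)·Dx^3  (order 3).
h: a_k = 0, 0, 4, 16/3, -8/3, -64/5, -256/15, …
ICs: h(0) = 0, h′(0) = 0, h′′(0) = 8.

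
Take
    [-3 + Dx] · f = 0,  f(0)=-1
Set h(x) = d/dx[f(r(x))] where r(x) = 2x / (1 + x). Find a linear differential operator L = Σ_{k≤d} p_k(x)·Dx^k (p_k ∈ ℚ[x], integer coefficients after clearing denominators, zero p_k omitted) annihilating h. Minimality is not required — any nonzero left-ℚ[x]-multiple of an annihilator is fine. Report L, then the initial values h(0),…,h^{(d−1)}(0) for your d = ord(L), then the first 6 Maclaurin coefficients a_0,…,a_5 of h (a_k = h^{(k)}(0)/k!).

L = (4 - 2·x) + (-1 - 2·x - x^2)·Dx  (order 1).
h: a_k = -6, -24, -18, 24, 6, -144/5, …
ICs: h(0) = -6.

f: a_k = -1, -3, -9/2, -9/2, -27/8, -81/40, …
Change of var in L_f (x↦r) gives L₀.
h=h₀': d/dx-closure on L₀ ⇒ L.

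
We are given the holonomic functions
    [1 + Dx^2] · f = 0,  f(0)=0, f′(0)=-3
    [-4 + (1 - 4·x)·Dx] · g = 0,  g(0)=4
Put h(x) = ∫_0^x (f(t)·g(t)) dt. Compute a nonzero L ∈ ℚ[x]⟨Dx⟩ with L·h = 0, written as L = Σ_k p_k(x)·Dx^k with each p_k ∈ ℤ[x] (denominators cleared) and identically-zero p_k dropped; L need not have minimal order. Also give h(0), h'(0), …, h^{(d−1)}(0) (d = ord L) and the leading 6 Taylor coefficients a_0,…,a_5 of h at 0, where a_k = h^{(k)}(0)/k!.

L = (-1 + 4·x)·Dx + 8·Dx^2 + (-1 + 4·x)·Dx^3  (order 3).
h: a_k = 0, 0, -6, -16, -95/2, -152, …
ICs: h(0) = 0, h′(0) = 0, h′′(0) = -12.

f: a_k = 0, -3, 0, 1/2, 0, -1/40, …
g: a_k = 4, 16, 64, 256, 1024, 4096, …
Product ⇒ symmetric product L₀, ord ≤ 2.
Integrate: L := L₀·Dx.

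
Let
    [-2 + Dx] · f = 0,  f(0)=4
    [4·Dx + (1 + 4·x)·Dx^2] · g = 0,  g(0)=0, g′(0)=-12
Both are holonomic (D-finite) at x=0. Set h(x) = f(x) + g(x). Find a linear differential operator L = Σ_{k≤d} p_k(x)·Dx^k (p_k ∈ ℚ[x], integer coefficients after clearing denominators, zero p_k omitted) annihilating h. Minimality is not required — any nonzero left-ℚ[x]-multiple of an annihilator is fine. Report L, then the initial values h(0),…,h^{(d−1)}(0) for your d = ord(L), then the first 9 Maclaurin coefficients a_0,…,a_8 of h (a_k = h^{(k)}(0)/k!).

f: a_k = 4, 8, 8, 16/3, 8/3, 16/15, 16/45, 32/315, 8/315, …
g: a_k = 0, -12, 24, -64, 192, -3072/5, 2048, -49152/7, 24576, …
f+g: L₀ = lclm(L_f,L_g), ord ≤ 1+2.
L = (-40 - 32·x)·Dx + (14 - 16·x - 32·x^2)·Dx^2 + (3 + 16·x + 16·x^2)·Dx^3  (order 3).
h: a_k = 4, -4, 32, -176/3, 584/3, -1840/3, 92176/45, -2211808/315, 7741448/315, …
ICs: h(0) = 4, h′(0) = -4, h′′(0) = 64.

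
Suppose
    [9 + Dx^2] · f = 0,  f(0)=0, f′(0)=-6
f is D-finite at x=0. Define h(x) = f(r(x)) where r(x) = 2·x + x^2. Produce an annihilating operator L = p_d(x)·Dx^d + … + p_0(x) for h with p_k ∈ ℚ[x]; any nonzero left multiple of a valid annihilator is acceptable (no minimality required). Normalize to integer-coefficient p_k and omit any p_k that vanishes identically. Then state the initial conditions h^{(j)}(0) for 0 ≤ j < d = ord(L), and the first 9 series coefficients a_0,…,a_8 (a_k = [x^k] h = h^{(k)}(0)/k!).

f: a_k = 0, -6, 0, 9, 0, -81/20, 0, 243/280, 0, …
Change of var in L_f (x↦r) gives L₀.
L = (36 + 108·x + 108·x^2 + 36·x^3) - Dx + (1 + x)·Dx^2  (order 2).
h: a_k = 0, -12, -6, 72, 108, -378/5, -315, -7452/35, 1134/5, …
ICs: h(0) = 0, h′(0) = -12.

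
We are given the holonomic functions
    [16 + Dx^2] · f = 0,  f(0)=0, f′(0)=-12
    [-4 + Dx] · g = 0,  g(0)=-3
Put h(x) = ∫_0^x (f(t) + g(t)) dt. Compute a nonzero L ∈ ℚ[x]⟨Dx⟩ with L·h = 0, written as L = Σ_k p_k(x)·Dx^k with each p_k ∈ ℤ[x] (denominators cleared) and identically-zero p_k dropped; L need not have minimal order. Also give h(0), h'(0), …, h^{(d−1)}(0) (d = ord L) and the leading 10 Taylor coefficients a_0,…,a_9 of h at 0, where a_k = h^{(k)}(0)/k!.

L = -64·Dx + 16·Dx^2 - 4·Dx^3 + Dx^4  (order 4).
h: a_k = 0, -3, -12, -8, 0, -32/5, -128/15, -256/105, 0, -512/945, …
ICs: h(0) = 0, h′(0) = -3, h′′(0) = -24, h′′′(0) = -48.

f: a_k = 0, -12, 0, 32, 0, -128/5, 0, 1024/105, 0, -2048/945, …
g: a_k = -3, -12, -24, -32, -32, -128/5, -256/15, -1024/105, -512/105, -2048/945, …
L₀ := lclm(L_f,L_g); ord L₀ ≤ 2+1.
∫: right-multiply L₀ by Dx.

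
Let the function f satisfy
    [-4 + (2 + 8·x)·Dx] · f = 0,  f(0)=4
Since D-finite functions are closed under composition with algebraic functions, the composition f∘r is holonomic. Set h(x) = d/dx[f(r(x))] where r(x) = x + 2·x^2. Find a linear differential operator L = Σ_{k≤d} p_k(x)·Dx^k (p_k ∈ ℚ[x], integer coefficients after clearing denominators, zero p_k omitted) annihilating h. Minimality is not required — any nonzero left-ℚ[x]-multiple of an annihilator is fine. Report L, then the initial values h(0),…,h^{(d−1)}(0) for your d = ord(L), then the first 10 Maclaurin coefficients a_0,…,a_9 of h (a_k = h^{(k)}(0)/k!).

f: a_k = 4, 8, -8, 16, -40, 112, -336, 1056, -3432, 11440, …
h₀=f(r): pull back L_f along r ⇒ L₀.
h₀' ⇒ L via d/dx closure of L₀.
L = 2 + (-1 - 8·x - 24·x^2 - 32·x^3)·Dx  (order 1).
h: a_k = 8, 16, -48, 96, -80, -288, 1568, -3904, 3888, 12640, …
ICs: h(0) = 8.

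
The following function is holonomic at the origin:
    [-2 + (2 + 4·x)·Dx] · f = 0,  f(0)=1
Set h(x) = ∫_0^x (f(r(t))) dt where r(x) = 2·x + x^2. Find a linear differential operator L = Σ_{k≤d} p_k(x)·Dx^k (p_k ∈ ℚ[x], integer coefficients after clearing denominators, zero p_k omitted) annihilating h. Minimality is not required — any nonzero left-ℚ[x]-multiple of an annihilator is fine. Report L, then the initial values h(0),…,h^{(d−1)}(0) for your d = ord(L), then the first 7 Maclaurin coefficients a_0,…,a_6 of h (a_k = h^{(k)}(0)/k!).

f: a_k = 1, 1, -1/2, 1/2, -5/8, 7/8, -21/16, …
h₀=f(r): pull back L_f along r ⇒ L₀.
h=∫h₀ ⇒ L = L₀·Dx.
L = (-2 - 2·x)·Dx + (1 + 4·x + 2·x^2)·Dx^2  (order 2).
h: a_k = 0, 1, 1, -1/3, 1/2, -9/10, 11/6, …
ICs: h(0) = 0, h′(0) = 1.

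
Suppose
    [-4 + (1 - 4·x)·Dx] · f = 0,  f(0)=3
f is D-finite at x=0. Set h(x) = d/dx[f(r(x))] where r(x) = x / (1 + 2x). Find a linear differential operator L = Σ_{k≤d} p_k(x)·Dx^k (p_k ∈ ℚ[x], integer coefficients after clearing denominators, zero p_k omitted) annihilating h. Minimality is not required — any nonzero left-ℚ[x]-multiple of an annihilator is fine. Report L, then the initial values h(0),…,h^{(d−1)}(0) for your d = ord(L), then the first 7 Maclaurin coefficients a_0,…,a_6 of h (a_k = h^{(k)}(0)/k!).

L = 4 + (-1 + 2·x)·Dx  (order 1).
h: a_k = 12, 48, 144, 384, 960, 2304, 5376, …
ICs: h(0) = 12.

f: a_k = 3, 12, 48, 192, 768, 3072, 12288, …
Substitute x→r, Dx→(1/r')Dx; clear ⇒ L₀.
Differentiate: ansatz ord ≤ ord L₀ ⇒ L.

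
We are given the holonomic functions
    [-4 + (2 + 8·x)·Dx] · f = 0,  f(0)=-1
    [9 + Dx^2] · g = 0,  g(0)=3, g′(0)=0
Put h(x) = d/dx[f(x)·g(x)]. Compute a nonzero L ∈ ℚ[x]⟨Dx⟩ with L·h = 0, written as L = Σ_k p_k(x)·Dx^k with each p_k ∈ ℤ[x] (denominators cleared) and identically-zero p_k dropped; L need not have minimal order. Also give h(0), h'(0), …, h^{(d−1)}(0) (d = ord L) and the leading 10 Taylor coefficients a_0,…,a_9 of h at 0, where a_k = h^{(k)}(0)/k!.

f: a_k = -1, -2, 2, -4, 10, -28, 84, -264, 858, -2860, …
g: a_k = 3, 0, -27/2, 0, 81/8, 0, -243/80, 0, 2187/4480, 0, …
h₀=f·g: eliminate ⇒ L₀, order ≤ 1·2.
h₀' ⇒ L via d/dx closure of L₀.
L = (131 + 1392·x + 4512·x^2 + 6912·x^3 + 6912·x^4) + (4 - 80·x - 576·x^2 - 768·x^3)·Dx + (7 + 80·x + 352·x^2 + 768·x^3 + 768·x^4)·Dx^2  (order 2).
h: a_k = -6, 39, 45, -57/2, -1005/4, 33669/40, -125559/40, 6875397/560, -106612659/2240, 117824961/640, …
ICs: h(0) = -6, h′(0) = 39.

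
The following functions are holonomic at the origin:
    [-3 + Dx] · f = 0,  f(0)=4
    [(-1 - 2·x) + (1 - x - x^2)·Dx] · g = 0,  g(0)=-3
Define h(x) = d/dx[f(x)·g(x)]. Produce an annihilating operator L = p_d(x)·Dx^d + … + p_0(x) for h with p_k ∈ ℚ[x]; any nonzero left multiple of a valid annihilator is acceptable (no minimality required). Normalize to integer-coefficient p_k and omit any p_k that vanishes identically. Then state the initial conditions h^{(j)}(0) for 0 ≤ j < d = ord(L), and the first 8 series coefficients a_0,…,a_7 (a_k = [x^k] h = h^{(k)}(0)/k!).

L = (19 - 6·x - 21·x^2 + 6·x^3 + 9·x^4) + (-4 + 5·x + 6·x^2 - 4·x^3 - 3·x^4)·Dx  (order 1).
h: a_k = -48, -228, -648, -1482, -3054, -59607/10, -56331/5, -2917443/140, …
ICs: h(0) = -48.

f: a_k = 4, 12, 18, 18, 27/2, 81/10, 81/20, 243/140, …
g: a_k = -3, -3, -6, -9, -15, -24, -39, -63, …
h₀=f·g: eliminate ⇒ L₀, order ≤ 1·1.
Derive L from L₀ (diff closure).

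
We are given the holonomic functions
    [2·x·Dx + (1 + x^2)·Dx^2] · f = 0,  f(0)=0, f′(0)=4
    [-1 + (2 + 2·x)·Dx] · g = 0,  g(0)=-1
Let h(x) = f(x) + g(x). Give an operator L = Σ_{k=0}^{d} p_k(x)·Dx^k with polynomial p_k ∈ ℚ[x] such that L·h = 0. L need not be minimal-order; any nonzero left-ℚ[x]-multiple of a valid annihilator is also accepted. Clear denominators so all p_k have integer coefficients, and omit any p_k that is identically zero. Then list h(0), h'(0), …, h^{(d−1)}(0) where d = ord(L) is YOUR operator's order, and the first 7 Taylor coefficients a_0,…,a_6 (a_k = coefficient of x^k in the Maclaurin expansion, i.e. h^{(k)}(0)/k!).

L = (-4 - 10·x + 12·x^2 + 6·x^3)·Dx + (-11 - 16·x + 10·x^2 + 48·x^3 + 21·x^4)·Dx^2 + (-2 + 6·x + 12·x^2 + 12·x^3 + 14·x^4 + 6·x^5)·Dx^3  (order 3).
h: a_k = -1, 7/2, 1/8, -67/48, 5/128, 989/1280, 21/1024, …
ICs: h(0) = -1, h′(0) = 7/2, h′′(0) = 1/4.

f: a_k = 0, 4, 0, -4/3, 0, 4/5, 0, …
g: a_k = -1, -1/2, 1/8, -1/16, 5/128, -7/256, 21/1024, …
Weyl lclm of L_f,L_g ⇒ L₀ (ord ≤ 3).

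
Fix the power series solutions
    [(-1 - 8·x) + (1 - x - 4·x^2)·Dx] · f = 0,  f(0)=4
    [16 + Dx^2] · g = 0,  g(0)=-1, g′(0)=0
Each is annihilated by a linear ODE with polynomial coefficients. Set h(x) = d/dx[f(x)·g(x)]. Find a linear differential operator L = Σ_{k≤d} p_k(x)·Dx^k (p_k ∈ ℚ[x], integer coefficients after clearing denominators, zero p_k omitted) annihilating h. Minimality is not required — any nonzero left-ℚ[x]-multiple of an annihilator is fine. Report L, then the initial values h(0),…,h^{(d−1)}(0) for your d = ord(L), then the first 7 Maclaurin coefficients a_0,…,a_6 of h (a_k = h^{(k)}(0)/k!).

f: a_k = 4, 4, 20, 36, 116, 260, 724, …
g: a_k = -1, 0, 8, 0, -32/3, 0, 256/45, …
Sym-product of L_f,L_g gives L₀ (≤ ord 2).
Derive L from L₀ (diff closure).
L = (-12 - 64·x - 224·x^2 + 256·x^3 + 512·x^4) + (-1 - 4·x + 48·x^2 + 128·x^3)·Dx + (1 - 3·x - 10·x^2 + 16·x^3 + 32·x^4)·Dx^2  (order 2).
h: a_k = -4, 24, -12, 16/3, -220/3, 1208/15, -14252/45, …
ICs: h(0) = -4, h′(0) = 24.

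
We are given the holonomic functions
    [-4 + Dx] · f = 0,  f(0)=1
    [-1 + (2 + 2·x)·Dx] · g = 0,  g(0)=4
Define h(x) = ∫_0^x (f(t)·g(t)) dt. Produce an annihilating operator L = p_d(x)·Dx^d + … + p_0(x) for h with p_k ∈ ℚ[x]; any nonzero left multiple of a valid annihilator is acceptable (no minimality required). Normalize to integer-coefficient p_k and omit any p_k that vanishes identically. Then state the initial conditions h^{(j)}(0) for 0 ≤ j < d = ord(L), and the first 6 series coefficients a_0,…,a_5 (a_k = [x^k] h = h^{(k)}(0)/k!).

f: a_k = 1, 4, 8, 32/3, 32/3, 128/15, …
g: a_k = 4, 2, -1/2, 1/4, -5/32, 7/64, …
h₀=f·g: eliminate ⇒ L₀, order ≤ 1·1.
∫: right-multiply L₀ by Dx.
L = (-9 - 8·x)·Dx + (2 + 2·x)·Dx^2  (order 2).
h: a_k = 0, 4, 9, 79/6, 683/48, 1947/160, …
ICs: h(0) = 0, h′(0) = 4.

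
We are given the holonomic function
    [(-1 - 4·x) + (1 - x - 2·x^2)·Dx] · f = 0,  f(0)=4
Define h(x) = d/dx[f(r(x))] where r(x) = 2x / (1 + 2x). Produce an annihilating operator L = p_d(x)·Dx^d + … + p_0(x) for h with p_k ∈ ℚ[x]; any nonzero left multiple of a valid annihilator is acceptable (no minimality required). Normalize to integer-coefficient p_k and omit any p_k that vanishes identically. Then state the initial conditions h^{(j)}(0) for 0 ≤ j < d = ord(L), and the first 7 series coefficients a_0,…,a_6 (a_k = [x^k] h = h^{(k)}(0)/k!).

f: a_k = 4, 4, 12, 20, 44, 84, 172, …
h₀=f(r): pull back L_f along r ⇒ L₀.
h₀' ⇒ L via d/dx closure of L₀.
L = (8 + 48·x + 288·x^2 + 320·x^3) + (-1 - 14·x - 36·x^2 + 56·x^3 + 160·x^4)·Dx  (order 1).
h: a_k = 8, 64, 0, 1024, -2560, 18432, -71680, …
ICs: h(0) = 8.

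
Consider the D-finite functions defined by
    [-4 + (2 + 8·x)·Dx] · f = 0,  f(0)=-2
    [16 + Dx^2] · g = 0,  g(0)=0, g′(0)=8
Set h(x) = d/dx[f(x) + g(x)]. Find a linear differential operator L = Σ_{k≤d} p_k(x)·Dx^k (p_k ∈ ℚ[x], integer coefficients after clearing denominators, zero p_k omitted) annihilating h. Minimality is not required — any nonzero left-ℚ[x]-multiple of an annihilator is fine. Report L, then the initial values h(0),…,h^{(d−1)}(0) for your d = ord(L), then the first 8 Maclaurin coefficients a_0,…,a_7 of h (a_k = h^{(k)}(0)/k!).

f: a_k = -2, -4, 4, -8, 20, -56, 168, -528, …
g: a_k = 0, 8, 0, -64/3, 0, 256/15, 0, -2048/315, …
Sum ⇒ L₀ = lclm(L_f,L_g) in ℚ(x)⟨Dx⟩.
h=h₀': d/dx-closure on L₀ ⇒ L.
L = (-608 - 1024·x - 2048·x^2) + (-112 - 960·x - 3072·x^2 - 4096·x^3)·Dx + (-38 - 64·x - 128·x^2)·Dx^2 + (-7 - 60·x - 192·x^2 - 256·x^3)·Dx^3  (order 3).
h: a_k = 4, 8, -88, 80, -584/3, 1008, -168368/45, 13728, …
ICs: h(0) = 4, h′(0) = 8, h′′(0) = -176.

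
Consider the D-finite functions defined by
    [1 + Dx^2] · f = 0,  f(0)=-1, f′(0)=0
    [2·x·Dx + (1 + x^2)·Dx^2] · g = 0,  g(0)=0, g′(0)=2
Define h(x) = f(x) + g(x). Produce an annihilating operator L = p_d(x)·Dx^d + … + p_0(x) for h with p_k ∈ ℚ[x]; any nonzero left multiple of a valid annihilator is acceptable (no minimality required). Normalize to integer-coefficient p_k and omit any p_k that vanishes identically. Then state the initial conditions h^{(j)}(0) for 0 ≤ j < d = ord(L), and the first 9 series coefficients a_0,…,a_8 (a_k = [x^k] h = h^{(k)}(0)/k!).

L = (-22·x + 28·x^3 + 2·x^5)·Dx + (-1 + 7·x^2 + 9·x^4 + x^6)·Dx^2 + (-22·x + 28·x^3 + 2·x^5)·Dx^3 + (-1 + 7·x^2 + 9·x^4 + x^6)·Dx^4  (order 4).
h: a_k = -1, 2, 1/2, -2/3, -1/24, 2/5, 1/720, -2/7, -1/40320, …
ICs: h(0) = -1, h′(0) = 2, h′′(0) = 1, h′′′(0) = -4.

f: a_k = -1, 0, 1/2, 0, -1/24, 0, 1/720, 0, -1/40320, …
g: a_k = 0, 2, 0, -2/3, 0, 2/5, 0, -2/7, 0, …
Sum ⇒ L₀ = lclm(L_f,L_g) in ℚ(x)⟨Dx⟩.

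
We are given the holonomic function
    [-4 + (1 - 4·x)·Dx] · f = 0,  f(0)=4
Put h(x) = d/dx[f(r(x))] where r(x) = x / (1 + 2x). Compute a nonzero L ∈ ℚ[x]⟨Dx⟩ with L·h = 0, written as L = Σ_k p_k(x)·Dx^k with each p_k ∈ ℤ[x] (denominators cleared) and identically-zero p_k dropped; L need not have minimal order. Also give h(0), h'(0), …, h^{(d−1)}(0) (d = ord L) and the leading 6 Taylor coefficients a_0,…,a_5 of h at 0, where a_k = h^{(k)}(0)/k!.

f: a_k = 4, 16, 64, 256, 1024, 4096, …
L₀ from L_f via x↦r, Dx↦r'^{-1}Dx.
h=h₀': d/dx-closure on L₀ ⇒ L.
L = 4 + (-1 + 2·x)·Dx  (order 1).
h: a_k = 16, 64, 192, 512, 1280, 3072, …
ICs: h(0) = 16.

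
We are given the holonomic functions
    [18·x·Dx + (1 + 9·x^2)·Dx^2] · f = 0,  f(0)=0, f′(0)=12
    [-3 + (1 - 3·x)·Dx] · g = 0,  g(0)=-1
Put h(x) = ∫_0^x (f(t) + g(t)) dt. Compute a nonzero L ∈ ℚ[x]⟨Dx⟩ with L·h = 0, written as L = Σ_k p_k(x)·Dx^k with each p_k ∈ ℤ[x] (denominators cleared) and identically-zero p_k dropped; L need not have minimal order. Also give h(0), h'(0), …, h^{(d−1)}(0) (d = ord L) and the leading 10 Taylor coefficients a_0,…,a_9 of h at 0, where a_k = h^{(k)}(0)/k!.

f: a_k = 0, 12, 0, -36, 0, 972/5, 0, -8748/7, 0, 8748, …
g: a_k = -1, -3, -9, -27, -81, -243, -729, -2187, -6561, -19683, …
L₀ := lclm(L_f,L_g); ord L₀ ≤ 2+1.
h=∫₀ˣh₀: take L = L₀·Dx.
L = (18 - 216·x - 486·x^2)·Dx^2 + (-12 + 18·x - 108·x^2 - 486·x^3)·Dx^3 + (1 - 81·x^4)·Dx^4  (order 4).
h: a_k = 0, -1, 9/2, -3, -63/4, -81/5, -81/10, -729/7, -24057/56, -729, …
ICs: h(0) = 0, h′(0) = -1, h′′(0) = 9, h′′′(0) = -18.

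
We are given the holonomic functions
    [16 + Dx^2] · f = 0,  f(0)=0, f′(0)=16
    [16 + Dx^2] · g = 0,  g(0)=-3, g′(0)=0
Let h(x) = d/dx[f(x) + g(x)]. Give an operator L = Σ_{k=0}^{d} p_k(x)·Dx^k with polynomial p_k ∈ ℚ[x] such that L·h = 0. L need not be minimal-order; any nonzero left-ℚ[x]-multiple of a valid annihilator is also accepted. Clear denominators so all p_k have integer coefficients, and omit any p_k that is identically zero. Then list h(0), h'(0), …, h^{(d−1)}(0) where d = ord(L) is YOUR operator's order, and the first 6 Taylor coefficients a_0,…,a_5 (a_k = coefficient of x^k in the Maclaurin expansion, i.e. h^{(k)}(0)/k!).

f: a_k = 0, 16, 0, -128/3, 0, 512/15, …
g: a_k = -3, 0, 24, 0, -32, 0, …
h₀=f+g: left-lcm gives L₀, ord ≤ 4.
h₀' ⇒ L via d/dx closure of L₀.
L = 16 + Dx^2  (order 2).
h: a_k = 16, 48, -128, -128, 512/3, 512/5, …
ICs: h(0) = 16, h′(0) = 48.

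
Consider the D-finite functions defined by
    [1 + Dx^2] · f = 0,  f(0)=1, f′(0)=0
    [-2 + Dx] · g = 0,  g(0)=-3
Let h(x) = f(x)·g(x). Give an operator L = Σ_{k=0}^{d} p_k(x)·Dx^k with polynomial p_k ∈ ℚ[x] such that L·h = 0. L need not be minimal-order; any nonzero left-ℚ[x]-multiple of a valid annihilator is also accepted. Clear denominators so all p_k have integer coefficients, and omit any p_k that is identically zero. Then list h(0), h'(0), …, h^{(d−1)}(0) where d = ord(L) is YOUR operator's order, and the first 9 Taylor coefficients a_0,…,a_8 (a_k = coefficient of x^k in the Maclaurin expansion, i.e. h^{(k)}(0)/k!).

f: a_k = 1, 0, -1/2, 0, 1/24, 0, -1/720, 0, 1/40320, …
g: a_k = -3, -6, -6, -4, -2, -4/5, -4/15, -8/105, -2/105, …
Sym-product of L_f,L_g gives L₀ (≤ ord 2).
L = 5 - 4·Dx + Dx^2  (order 2).
h: a_k = -3, -6, -9/2, -1, 7/8, 19/20, 39/80, 139/840, 527/13440, …
ICs: h(0) = -3, h′(0) = -6.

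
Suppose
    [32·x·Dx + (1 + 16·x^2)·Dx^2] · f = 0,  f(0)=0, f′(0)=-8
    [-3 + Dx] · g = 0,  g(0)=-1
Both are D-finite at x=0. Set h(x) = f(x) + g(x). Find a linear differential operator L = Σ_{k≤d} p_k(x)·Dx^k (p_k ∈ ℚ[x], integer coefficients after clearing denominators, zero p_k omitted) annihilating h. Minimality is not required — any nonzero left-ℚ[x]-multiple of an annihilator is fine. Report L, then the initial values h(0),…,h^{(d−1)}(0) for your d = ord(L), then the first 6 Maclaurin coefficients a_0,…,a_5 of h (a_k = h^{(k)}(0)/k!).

L = (96 - 288·x - 4608·x^2 - 4608·x^3)·Dx + (-41 + 1248·x^2 - 2304·x^4)·Dx^2 + (3 + 32·x + 96·x^2 + 512·x^3 + 768·x^4)·Dx^3  (order 3).
h: a_k = -1, -11, -9/2, 229/6, -27/8, -3293/8, …
ICs: h(0) = -1, h′(0) = -11, h′′(0) = -9.

f: a_k = 0, -8, 0, 128/3, 0, -2048/5, …
g: a_k = -1, -3, -9/2, -9/2, -27/8, -81/40, …
Weyl lclm of L_f,L_g ⇒ L₀ (ord ≤ 3).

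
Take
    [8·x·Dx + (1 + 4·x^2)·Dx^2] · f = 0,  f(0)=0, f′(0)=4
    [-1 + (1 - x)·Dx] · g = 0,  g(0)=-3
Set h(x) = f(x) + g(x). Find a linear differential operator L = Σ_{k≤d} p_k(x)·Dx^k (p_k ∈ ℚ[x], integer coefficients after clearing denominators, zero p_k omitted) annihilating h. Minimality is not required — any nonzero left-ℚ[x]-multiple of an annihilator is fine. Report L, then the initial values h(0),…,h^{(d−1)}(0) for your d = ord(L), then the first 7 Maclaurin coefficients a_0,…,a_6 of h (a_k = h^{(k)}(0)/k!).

L = (8 - 32·x - 96·x^2)·Dx + (-7 + 8·x + 20·x^2 - 96·x^3)·Dx^2 + (1 + 3·x + 12·x^3 - 16·x^4)·Dx^3  (order 3).
h: a_k = -3, 1, -3, -25/3, -3, 49/5, -3, …
ICs: h(0) = -3, h′(0) = 1, h′′(0) = -6.

f: a_k = 0, 4, 0, -16/3, 0, 64/5, 0, …
g: a_k = -3, -3, -3, -3, -3, -3, -3, …
h₀=f+g: left-lcm gives L₀, ord ≤ 3.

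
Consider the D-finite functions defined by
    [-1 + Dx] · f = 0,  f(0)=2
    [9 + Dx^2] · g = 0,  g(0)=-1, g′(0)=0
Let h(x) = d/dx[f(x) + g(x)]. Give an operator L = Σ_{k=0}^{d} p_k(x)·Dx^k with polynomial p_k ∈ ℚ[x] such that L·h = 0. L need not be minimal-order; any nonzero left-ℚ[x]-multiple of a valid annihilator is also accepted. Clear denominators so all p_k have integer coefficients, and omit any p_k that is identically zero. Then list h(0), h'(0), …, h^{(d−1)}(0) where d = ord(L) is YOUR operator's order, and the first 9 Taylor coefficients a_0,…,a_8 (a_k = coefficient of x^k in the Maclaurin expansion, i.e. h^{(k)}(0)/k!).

f: a_k = 2, 2, 1, 1/3, 1/12, 1/60, 1/360, 1/2520, 1/20160, …
g: a_k = -1, 0, 9/2, 0, -27/8, 0, 81/80, 0, -729/4480, …
h₀=f+g: left-lcm gives L₀, ord ≤ 3.
Derive L from L₀ (diff closure).
L = 9 - 9·Dx + Dx^2 - Dx^3  (order 3).
h: a_k = 2, 11, 1, -79/6, 1/12, 731/120, 1/360, -937/720, 1/20160, …
ICs: h(0) = 2, h′(0) = 11, h′′(0) = 2.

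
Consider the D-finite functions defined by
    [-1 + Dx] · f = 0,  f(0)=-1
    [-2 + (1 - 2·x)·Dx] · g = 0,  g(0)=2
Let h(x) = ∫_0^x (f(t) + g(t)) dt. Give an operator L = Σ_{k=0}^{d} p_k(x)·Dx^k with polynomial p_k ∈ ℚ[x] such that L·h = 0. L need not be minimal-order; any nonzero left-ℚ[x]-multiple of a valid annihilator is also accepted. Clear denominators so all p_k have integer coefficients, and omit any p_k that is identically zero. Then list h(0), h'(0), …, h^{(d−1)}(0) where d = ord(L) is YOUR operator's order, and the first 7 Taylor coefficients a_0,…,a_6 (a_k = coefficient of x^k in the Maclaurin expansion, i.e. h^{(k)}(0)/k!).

f: a_k = -1, -1, -1/2, -1/6, -1/24, -1/120, -1/720, …
g: a_k = 2, 4, 8, 16, 32, 64, 128, …
L₀ := lclm(L_f,L_g); ord L₀ ≤ 1+1.
h=∫₀ˣh₀: take L = L₀·Dx.
L = (6 + 4·x)·Dx + (-7 - 4·x + 4·x^2)·Dx^2 + (1 - 4·x^2)·Dx^3  (order 3).
h: a_k = 0, 1, 3/2, 5/2, 95/24, 767/120, 7679/720, …
ICs: h(0) = 0, h′(0) = 1, h′′(0) = 3.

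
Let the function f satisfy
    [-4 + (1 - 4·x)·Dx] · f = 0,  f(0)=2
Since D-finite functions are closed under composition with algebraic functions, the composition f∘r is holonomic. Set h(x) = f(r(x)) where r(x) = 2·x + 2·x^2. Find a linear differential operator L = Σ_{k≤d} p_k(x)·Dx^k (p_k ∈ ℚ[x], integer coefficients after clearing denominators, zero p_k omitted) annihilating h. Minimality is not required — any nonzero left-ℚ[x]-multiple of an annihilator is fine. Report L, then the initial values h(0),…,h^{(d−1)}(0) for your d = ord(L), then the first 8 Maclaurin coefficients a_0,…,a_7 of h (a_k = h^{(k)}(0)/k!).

L = (8 + 16·x) + (-1 + 8·x + 8·x^2)·Dx  (order 1).
h: a_k = 2, 16, 144, 1280, 11392, 101376, 902144, 8028160, …
ICs: h(0) = 2.

f: a_k = 2, 8, 32, 128, 512, 2048, 8192, 32768, …
L₀ from L_f via x↦r, Dx↦r'^{-1}Dx.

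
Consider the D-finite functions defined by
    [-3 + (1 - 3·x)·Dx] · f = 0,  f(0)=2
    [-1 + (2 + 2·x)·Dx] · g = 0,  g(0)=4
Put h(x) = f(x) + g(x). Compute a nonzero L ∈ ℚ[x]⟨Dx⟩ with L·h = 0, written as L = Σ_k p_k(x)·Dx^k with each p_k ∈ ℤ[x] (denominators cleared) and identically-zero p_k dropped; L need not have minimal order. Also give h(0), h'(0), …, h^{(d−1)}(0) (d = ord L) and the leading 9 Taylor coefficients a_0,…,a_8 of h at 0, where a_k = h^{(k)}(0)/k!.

L = (-39 - 27·x) + (73 + 138·x + 81·x^2)·Dx + (-10 + 2·x + 66·x^2 + 54·x^3)·Dx^2  (order 2).
h: a_k = 6, 8, 35/2, 217/4, 5179/32, 31111/64, 373227/256, 2239521/512, 107494995/8192, …
ICs: h(0) = 6, h′(0) = 8.

f: a_k = 2, 6, 18, 54, 162, 486, 1458, 4374, 13122, …
g: a_k = 4, 2, -1/2, 1/4, -5/32, 7/64, -21/256, 33/512, -429/8192, …
Weyl lclm of L_f,L_g ⇒ L₀ (ord ≤ 2).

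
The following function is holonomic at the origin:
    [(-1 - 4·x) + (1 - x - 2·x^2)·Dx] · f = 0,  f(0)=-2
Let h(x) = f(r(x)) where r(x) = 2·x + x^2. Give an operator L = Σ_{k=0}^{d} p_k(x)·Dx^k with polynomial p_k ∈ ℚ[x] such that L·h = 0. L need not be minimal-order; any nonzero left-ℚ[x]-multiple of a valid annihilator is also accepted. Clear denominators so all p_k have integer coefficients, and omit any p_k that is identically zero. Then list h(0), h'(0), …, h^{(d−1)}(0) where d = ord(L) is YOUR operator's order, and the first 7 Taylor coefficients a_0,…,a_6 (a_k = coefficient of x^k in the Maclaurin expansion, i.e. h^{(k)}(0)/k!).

L = (2 + 16·x + 8·x^2) + (-1 + 3·x + 6·x^2 + 2·x^3)·Dx  (order 1).
h: a_k = -2, -4, -26, -104, -478, -2108, -9402, …
ICs: h(0) = -2.

f: a_k = -2, -2, -6, -10, -22, -42, -86, …
Substitute x→r, Dx→(1/r')Dx; clear ⇒ L₀.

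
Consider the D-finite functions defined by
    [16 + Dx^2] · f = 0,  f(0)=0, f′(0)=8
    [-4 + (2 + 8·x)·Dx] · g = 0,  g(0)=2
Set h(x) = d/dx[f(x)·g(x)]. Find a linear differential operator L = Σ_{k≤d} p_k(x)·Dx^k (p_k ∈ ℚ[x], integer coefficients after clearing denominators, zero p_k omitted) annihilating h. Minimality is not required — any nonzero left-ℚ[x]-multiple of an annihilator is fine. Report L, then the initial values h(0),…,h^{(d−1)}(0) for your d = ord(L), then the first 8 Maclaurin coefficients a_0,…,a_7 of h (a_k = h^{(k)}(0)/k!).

f: a_k = 0, 8, 0, -64/3, 0, 256/15, 0, -2048/315, …
g: a_k = 2, 4, -4, 8, -20, 56, -168, 528, …
Product ⇒ symmetric product L₀, ord ≤ 2.
h₀' ⇒ L via d/dx closure of L₀.
L = (212 + 2304·x + 8704·x^2 + 16384·x^3 + 16384·x^4) + (-4 - 144·x - 768·x^2 - 1024·x^3)·Dx + (7 + 88·x + 432·x^2 + 1024·x^3 + 1024·x^4)·Dx^2  (order 2).
h: a_k = 16, 64, -224, -256/3, -608/3, 10368/5, -62912/9, 7912448/315, …
ICs: h(0) = 16, h′(0) = 64.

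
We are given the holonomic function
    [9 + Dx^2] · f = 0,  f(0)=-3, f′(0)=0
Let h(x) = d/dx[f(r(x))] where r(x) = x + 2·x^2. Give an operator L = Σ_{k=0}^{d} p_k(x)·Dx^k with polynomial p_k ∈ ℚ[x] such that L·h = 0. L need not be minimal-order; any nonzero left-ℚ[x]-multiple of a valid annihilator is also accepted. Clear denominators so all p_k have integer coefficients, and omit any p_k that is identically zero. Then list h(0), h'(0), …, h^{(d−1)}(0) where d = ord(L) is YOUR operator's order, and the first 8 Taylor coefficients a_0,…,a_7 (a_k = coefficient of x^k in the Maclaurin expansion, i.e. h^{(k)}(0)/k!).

L = (57 + 144·x + 864·x^2 + 2304·x^3 + 2304·x^4) + (-12 - 48·x)·Dx + (1 + 8·x + 16·x^2)·Dx^2  (order 2).
h: a_k = 0, 27, 162, 351/2, -405, -57591/40, -40257/20, 88533/560, …
ICs: h(0) = 0, h′(0) = 27.

f: a_k = -3, 0, 27/2, 0, -81/8, 0, 243/80, 0, …
L₀ from L_f via x↦r, Dx↦r'^{-1}Dx.
Derive L from L₀ (diff closure).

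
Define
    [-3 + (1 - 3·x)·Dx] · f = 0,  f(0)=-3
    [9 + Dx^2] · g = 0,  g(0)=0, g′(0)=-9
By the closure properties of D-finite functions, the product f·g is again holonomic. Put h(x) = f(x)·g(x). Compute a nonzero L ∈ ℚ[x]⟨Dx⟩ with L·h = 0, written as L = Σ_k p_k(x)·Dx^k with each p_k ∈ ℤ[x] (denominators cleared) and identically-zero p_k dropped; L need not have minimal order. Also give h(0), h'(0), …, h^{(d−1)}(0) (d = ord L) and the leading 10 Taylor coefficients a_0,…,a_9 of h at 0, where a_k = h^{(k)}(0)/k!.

L = (-9 + 27·x) + 6·Dx + (-1 + 3·x)·Dx^2  (order 2).
h: a_k = 0, 27, 81, 405/2, 1215/2, 73629/40, 220887/40, 9275067/560, 27825201/560, 667807011/4480, …
ICs: h(0) = 0, h′(0) = 27.

f: a_k = -3, -9, -27, -81, -243, -729, -2187, -6561, -19683, -59049, …
g: a_k = 0, -9, 0, 27/2, 0, -243/40, 0, 729/560, 0, -729/4480, …
L₀ := L_f ⊗_s L_g (sym. prod.), ord ≤ 2.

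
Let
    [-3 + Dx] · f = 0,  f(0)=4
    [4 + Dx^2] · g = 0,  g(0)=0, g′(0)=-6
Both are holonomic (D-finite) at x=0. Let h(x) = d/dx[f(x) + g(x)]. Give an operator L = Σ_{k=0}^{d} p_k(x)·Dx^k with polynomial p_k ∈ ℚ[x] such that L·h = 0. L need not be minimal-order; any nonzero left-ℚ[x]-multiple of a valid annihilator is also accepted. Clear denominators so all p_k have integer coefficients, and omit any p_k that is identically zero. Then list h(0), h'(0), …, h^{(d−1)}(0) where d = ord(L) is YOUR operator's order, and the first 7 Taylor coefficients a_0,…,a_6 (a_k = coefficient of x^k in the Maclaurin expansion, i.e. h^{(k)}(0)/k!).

L = 12 - 4·Dx + 3·Dx^2 - Dx^3  (order 3).
h: a_k = 6, 36, 66, 54, 73/2, 243/10, 761/60, …
ICs: h(0) = 6, h′(0) = 36, h′′(0) = 132.

f: a_k = 4, 12, 18, 18, 27/2, 81/10, 81/20, …
g: a_k = 0, -6, 0, 4, 0, -4/5, 0, …
L₀ := lclm(L_f,L_g); ord L₀ ≤ 1+2.
Derive L from L₀ (diff closure).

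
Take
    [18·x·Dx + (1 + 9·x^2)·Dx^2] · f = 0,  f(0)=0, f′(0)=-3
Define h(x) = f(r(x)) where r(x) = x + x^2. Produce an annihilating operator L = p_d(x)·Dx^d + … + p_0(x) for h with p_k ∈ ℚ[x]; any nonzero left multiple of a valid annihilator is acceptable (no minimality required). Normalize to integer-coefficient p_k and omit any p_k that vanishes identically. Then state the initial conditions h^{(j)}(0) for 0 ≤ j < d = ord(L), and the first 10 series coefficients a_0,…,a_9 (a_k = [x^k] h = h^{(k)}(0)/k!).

f: a_k = 0, -3, 0, 9, 0, -243/5, 0, 2187/7, 0, -2187, …
f∘r: x↦r, Dx↦Dx/r' in L_f ⇒ L₀.
L = (-2 + 18·x + 72·x^2 + 108·x^3 + 54·x^4)·Dx + (1 + 2·x + 9·x^2 + 36·x^3 + 45·x^4 + 18·x^5)·Dx^2  (order 2).
h: a_k = 0, -3, -3, 9, 27, -108/5, -234, -1215/7, 1701, 4131, …
ICs: h(0) = 0, h′(0) = -3.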